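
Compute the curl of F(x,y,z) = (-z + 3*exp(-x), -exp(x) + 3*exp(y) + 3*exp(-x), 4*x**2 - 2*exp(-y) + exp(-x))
(2*exp(-y), -8*x - 1 + exp(-x), -exp(x) - 3*exp(-x))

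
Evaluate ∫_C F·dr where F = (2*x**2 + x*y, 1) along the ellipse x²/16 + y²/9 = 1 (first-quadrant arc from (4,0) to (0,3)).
-167/3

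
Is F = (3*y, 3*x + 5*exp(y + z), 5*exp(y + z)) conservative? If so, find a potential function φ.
Yes, F is conservative. φ = 3*x*y + 5*exp(y + z)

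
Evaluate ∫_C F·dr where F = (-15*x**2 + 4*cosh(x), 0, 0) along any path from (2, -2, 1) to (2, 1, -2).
0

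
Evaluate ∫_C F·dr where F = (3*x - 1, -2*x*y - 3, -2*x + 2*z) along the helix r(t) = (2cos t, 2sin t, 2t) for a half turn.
-20/3 + 4*pi**2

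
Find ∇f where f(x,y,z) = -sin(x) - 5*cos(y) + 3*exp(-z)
(-cos(x), 5*sin(y), -3*exp(-z))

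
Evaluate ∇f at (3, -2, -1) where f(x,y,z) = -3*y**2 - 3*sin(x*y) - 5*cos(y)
(6*cos(6), -9*cos(6) - 5*sin(2) + 12, 0)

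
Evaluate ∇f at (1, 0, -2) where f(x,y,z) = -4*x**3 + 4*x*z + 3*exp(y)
(-20, 3, 4)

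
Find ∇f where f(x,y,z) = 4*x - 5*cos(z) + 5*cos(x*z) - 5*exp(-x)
(-5*z*sin(x*z) + 4 + 5*exp(-x), 0, -5*x*sin(x*z) + 5*sin(z))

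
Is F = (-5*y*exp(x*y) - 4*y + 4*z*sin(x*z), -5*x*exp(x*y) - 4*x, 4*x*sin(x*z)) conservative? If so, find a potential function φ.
Yes, F is conservative. φ = -4*x*y - 5*exp(x*y) - 4*cos(x*z)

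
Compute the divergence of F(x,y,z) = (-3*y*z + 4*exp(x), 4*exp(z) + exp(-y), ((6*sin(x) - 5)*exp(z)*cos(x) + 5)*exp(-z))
4*exp(x) - 5*exp(-z) - exp(-y)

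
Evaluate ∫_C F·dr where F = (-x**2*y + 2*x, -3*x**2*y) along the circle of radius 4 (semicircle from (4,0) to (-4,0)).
32*pi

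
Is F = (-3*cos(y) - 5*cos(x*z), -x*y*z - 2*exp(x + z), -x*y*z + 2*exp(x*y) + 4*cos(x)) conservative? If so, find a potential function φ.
No, ∇×F = (x*y - x*z + 2*x*exp(x*y) + 2*exp(x + z), 5*x*sin(x*z) + y*z - 2*y*exp(x*y) + 4*sin(x), -y*z - 2*exp(x + z) - 3*sin(y)) ≠ 0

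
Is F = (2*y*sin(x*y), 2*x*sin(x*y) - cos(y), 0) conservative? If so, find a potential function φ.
Yes, F is conservative. φ = -sin(y) - 2*cos(x*y)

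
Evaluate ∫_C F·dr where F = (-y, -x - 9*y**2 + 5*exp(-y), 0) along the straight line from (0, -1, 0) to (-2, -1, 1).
-2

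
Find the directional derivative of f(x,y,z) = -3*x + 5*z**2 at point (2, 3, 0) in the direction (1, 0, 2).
-3*sqrt(5)/5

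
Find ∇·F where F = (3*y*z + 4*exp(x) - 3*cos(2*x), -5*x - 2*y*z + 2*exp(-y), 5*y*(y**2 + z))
5*y - 2*z + 4*exp(x) + 6*sin(2*x) - 2*exp(-y)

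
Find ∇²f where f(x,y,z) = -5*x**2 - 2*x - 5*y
-10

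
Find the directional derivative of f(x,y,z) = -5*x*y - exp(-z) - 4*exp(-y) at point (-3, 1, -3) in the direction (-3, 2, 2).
sqrt(17)*(8 + 2*exp(4) + 45*E)*exp(-1)/17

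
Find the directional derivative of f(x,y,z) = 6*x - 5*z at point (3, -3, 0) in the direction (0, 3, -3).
5*sqrt(2)/2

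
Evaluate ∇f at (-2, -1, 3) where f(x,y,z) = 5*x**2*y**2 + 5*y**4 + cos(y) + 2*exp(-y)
(-20, -60 - 2*E + sin(1), 0)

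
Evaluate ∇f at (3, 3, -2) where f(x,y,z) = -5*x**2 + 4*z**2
(-30, 0, -16)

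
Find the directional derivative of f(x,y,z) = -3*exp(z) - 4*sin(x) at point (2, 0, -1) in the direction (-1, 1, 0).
2*sqrt(2)*cos(2)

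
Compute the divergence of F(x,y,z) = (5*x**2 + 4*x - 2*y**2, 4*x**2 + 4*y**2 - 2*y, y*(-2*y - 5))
10*x + 8*y + 2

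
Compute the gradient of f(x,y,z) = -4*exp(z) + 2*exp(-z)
(0, 0, -4*exp(z) - 2*exp(-z))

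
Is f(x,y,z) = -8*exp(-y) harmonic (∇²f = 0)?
No, ∇²f = -8*exp(-y)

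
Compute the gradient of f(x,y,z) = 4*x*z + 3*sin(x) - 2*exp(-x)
(4*z + 3*cos(x) + 2*exp(-x), 0, 4*x)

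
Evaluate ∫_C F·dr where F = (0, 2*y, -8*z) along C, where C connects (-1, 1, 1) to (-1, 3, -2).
-4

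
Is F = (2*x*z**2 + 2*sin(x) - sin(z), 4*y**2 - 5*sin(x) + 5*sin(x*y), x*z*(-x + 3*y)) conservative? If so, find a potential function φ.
No, ∇×F = (3*x*z, 6*x*z - 3*y*z - cos(z), 5*y*cos(x*y) - 5*cos(x)) ≠ 0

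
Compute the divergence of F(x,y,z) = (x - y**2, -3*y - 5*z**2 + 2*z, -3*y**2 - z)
-3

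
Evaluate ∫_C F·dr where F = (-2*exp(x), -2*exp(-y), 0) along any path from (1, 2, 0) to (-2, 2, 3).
-(2 - 2*exp(3))*exp(-2)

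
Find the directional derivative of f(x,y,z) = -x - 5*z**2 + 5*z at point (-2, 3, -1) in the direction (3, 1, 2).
27*sqrt(14)/14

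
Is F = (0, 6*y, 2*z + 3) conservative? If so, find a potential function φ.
Yes, F is conservative. φ = 3*y**2 + z**2 + 3*z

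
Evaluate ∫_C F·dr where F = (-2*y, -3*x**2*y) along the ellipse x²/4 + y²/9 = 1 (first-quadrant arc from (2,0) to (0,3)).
-27 + 3*pi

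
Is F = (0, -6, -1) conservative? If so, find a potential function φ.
Yes, F is conservative. φ = -6*y - z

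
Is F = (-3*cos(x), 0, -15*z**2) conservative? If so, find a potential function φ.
Yes, F is conservative. φ = -5*z**3 - 3*sin(x)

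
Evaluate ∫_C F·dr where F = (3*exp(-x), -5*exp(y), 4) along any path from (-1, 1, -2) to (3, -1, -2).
(-5*exp(2) - 3 + 8*exp(4))*exp(-3)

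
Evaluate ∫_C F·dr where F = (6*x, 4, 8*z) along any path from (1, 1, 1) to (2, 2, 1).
13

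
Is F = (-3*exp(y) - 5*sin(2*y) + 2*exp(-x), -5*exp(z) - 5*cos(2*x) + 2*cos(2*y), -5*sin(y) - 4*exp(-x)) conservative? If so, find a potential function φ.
No, ∇×F = (5*exp(z) - 5*cos(y), -4*exp(-x), 3*exp(y) + 10*sin(2*x) + 10*cos(2*y)) ≠ 0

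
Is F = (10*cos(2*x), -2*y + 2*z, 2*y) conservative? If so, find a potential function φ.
Yes, F is conservative. φ = -y**2 + 2*y*z + 5*sin(2*x)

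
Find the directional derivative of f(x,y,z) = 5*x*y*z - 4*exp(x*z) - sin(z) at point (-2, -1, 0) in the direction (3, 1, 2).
17*sqrt(14)/7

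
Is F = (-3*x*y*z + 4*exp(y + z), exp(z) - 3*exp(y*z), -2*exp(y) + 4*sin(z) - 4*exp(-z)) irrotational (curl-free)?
No, ∇×F = (3*y*exp(y*z) - 2*exp(y) - exp(z), -3*x*y + 4*exp(y + z), 3*x*z - 4*exp(y + z))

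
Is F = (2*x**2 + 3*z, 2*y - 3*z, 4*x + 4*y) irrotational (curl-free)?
No, ∇×F = (7, -1, 0)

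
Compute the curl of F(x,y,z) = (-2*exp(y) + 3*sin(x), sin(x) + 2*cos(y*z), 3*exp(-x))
(2*y*sin(y*z), 3*exp(-x), 2*exp(y) + cos(x))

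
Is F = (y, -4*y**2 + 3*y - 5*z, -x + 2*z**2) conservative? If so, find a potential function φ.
No, ∇×F = (5, 1, -1) ≠ 0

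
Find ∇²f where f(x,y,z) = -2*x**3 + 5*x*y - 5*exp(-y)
-12*x - 5*exp(-y)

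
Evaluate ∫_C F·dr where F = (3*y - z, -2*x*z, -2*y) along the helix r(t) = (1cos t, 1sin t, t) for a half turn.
-pi**2/2 - 4 - pi/2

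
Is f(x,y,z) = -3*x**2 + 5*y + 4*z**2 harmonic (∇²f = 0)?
No, ∇²f = 2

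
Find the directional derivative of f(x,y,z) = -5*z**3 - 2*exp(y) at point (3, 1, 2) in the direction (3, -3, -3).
2*sqrt(3)*(E + 30)/3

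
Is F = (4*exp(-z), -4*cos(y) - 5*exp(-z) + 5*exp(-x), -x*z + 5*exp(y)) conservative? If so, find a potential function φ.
No, ∇×F = (5*exp(y) - 5*exp(-z), z - 4*exp(-z), -5*exp(-x)) ≠ 0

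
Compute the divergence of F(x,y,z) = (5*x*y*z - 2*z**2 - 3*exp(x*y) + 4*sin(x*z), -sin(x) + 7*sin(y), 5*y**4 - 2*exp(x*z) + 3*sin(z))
-2*x*exp(x*z) + 5*y*z - 3*y*exp(x*y) + 4*z*cos(x*z) + 7*cos(y) + 3*cos(z)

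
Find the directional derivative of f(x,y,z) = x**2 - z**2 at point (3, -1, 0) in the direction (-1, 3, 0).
-3*sqrt(10)/5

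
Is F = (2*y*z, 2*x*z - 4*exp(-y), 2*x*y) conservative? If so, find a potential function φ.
Yes, F is conservative. φ = 2*x*y*z + 4*exp(-y)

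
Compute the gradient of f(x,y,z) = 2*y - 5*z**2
(0, 2, -10*z)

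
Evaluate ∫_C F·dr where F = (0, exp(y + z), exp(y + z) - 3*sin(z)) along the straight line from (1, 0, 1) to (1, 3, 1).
-E + exp(4)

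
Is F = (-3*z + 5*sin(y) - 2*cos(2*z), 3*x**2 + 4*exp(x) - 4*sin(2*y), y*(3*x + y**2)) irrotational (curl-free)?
No, ∇×F = (3*x + 3*y**2, -3*y + 4*sin(2*z) - 3, 6*x + 4*exp(x) - 5*cos(y))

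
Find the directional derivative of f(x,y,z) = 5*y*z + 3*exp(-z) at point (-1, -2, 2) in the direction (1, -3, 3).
3*sqrt(19)*(-20*exp(2) - 3)*exp(-2)/19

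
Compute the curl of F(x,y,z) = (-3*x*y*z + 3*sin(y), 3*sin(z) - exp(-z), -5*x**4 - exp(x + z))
(-3*cos(z) - exp(-z), 20*x**3 - 3*x*y + exp(x + z), 3*x*z - 3*cos(y))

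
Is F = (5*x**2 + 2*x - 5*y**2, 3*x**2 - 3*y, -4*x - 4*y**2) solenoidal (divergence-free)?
No, ∇·F = 10*x - 1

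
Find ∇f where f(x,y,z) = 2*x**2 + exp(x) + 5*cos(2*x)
(4*x + exp(x) - 10*sin(2*x), 0, 0)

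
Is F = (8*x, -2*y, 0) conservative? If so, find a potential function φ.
Yes, F is conservative. φ = 4*x**2 - y**2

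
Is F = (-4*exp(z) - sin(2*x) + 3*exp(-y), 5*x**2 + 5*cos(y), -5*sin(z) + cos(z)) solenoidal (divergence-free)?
No, ∇·F = -5*sin(y) - sin(z) - 2*cos(2*x) - 5*cos(z)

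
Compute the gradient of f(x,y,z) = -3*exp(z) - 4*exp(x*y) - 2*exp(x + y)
(-4*y*exp(x*y) - 2*exp(x + y), -4*x*exp(x*y) - 2*exp(x + y), -3*exp(z))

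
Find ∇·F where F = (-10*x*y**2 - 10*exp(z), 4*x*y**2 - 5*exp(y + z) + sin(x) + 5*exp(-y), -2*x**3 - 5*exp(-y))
8*x*y - 10*y**2 - 5*exp(y + z) - 5*exp(-y)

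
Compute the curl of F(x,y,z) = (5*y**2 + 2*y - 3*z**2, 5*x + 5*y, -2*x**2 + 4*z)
(0, 4*x - 6*z, 3 - 10*y)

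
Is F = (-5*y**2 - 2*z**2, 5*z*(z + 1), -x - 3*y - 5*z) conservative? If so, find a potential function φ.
No, ∇×F = (-10*z - 8, 1 - 4*z, 10*y) ≠ 0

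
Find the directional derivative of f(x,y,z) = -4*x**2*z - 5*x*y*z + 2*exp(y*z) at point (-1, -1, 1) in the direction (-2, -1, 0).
sqrt(5)*(-31*E - 2)*exp(-1)/5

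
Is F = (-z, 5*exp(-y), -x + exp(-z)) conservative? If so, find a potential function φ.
Yes, F is conservative. φ = -x*z - exp(-z) - 5*exp(-y)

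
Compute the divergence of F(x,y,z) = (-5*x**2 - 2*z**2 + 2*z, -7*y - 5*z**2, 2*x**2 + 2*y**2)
-10*x - 7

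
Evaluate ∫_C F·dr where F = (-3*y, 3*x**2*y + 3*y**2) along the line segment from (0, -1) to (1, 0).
9/4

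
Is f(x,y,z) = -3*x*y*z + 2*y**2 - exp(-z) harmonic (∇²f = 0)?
No, ∇²f = 4 - exp(-z)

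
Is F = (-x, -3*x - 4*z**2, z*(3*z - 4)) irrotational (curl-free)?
No, ∇×F = (8*z, 0, -3)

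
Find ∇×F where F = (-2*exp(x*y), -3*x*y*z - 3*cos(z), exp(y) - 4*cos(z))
(3*x*y + exp(y) - 3*sin(z), 0, 2*x*exp(x*y) - 3*y*z)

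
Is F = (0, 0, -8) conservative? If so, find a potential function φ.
Yes, F is conservative. φ = -8*z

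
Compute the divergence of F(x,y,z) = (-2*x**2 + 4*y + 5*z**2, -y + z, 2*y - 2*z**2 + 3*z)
-4*x - 4*z + 2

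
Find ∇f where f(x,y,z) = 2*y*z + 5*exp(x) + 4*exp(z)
(5*exp(x), 2*z, 2*y + 4*exp(z))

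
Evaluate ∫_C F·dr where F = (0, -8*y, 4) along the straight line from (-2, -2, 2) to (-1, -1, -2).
-4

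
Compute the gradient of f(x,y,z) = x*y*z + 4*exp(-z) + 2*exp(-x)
(y*z - 2*exp(-x), x*z, x*y - 4*exp(-z))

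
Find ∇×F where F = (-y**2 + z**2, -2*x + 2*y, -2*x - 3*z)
(0, 2*z + 2, 2*y - 2)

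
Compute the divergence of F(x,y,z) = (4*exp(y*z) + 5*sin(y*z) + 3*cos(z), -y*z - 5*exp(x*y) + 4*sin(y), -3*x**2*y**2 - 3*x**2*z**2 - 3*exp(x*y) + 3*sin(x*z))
-6*x**2*z - 5*x*exp(x*y) + 3*x*cos(x*z) - z + 4*cos(y)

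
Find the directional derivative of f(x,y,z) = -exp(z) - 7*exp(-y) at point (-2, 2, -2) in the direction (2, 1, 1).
sqrt(6)*exp(-2)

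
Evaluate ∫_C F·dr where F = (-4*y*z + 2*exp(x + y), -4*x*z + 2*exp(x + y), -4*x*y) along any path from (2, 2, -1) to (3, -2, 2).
-2*exp(4) + 2*E + 32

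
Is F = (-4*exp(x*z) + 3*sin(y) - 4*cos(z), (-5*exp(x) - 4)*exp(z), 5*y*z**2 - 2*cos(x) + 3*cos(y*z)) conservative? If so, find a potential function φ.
No, ∇×F = (5*z**2 - 3*z*sin(y*z) + (5*exp(x) + 4)*exp(z), -4*x*exp(x*z) - 2*sin(x) + 4*sin(z), -5*exp(x + z) - 3*cos(y)) ≠ 0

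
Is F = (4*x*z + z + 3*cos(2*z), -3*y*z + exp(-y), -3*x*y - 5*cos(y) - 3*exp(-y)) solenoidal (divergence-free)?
No, ∇·F = z - exp(-y)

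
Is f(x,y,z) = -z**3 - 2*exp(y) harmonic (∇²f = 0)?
No, ∇²f = -6*z - 2*exp(y)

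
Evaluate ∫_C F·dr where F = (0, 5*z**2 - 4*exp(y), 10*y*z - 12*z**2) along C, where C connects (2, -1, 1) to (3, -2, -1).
-4*exp(-2) + 4*exp(-1) + 3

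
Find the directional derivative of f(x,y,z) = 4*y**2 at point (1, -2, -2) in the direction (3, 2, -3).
-16*sqrt(22)/11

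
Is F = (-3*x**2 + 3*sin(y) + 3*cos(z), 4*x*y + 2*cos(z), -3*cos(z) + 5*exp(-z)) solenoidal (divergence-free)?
No, ∇·F = -2*x + 3*sin(z) - 5*exp(-z)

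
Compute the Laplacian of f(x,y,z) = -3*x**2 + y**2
-4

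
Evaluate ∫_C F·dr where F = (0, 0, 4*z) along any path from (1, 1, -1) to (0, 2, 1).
0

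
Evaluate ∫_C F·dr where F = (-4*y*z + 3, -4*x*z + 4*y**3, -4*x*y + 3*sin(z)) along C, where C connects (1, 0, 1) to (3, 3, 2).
-3*cos(2) + 3*cos(1) + 15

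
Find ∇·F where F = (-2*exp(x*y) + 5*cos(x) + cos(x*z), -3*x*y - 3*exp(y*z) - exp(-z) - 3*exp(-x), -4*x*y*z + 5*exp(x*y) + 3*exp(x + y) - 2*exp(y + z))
-4*x*y - 3*x - 2*y*exp(x*y) - 3*z*exp(y*z) - z*sin(x*z) - 2*exp(y + z) - 5*sin(x)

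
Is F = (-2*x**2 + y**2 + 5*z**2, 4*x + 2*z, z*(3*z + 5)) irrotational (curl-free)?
No, ∇×F = (-2, 10*z, 4 - 2*y)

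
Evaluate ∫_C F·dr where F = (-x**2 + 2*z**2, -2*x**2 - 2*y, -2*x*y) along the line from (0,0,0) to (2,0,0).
-8/3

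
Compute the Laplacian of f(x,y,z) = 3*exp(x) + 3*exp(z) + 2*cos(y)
3*exp(x) + 3*exp(z) - 2*cos(y)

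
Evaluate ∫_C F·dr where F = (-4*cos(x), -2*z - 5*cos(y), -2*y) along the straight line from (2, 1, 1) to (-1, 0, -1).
2 + 4*sin(2) + 9*sin(1)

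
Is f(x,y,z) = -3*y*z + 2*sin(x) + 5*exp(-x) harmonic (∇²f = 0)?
No, ∇²f = -2*sin(x) + 5*exp(-x)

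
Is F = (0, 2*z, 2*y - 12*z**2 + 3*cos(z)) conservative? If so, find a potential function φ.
Yes, F is conservative. φ = 2*y*z - 4*z**3 + 3*sin(z)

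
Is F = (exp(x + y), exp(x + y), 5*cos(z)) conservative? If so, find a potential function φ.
Yes, F is conservative. φ = exp(x + y) + 5*sin(z)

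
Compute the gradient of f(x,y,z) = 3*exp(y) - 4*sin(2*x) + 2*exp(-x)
(-8*cos(2*x) - 2*exp(-x), 3*exp(y), 0)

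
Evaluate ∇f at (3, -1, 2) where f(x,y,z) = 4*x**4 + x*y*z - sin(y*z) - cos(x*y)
(sin(3) + 430, -3*sin(3) - 2*cos(2) + 6, -3 + cos(2))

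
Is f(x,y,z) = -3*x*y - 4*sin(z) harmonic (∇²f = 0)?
No, ∇²f = 4*sin(z)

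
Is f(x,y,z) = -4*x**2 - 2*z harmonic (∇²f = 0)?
No, ∇²f = -8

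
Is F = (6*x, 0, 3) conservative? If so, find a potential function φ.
Yes, F is conservative. φ = 3*x**2 + 3*z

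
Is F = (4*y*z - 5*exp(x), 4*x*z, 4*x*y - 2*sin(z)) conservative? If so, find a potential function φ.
Yes, F is conservative. φ = 4*x*y*z - 5*exp(x) + 2*cos(z)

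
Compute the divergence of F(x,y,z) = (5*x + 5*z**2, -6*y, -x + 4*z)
3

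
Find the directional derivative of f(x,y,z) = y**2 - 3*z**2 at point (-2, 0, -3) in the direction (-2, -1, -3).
-27*sqrt(14)/7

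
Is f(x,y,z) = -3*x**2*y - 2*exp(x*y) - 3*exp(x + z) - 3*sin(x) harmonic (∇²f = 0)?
No, ∇²f = -2*x**2*exp(x*y) - 2*y**2*exp(x*y) - 6*y - 6*exp(x + z) + 3*sin(x)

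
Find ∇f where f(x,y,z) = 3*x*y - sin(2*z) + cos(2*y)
(3*y, 3*x - 2*sin(2*y), -2*cos(2*z))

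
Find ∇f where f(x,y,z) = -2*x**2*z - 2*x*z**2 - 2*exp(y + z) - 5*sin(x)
(-4*x*z - 2*z**2 - 5*cos(x), -2*exp(y + z), -2*x**2 - 4*x*z - 2*exp(y + z))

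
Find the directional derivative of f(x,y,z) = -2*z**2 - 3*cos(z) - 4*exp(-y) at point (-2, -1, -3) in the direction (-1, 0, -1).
3*sqrt(2)*(-4 + sin(3))/2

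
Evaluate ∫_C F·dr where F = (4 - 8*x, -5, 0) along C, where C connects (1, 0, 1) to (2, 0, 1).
-8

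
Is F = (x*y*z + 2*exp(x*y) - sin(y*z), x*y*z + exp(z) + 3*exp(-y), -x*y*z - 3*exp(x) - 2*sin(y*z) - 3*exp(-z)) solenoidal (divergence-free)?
No, ∇·F = -x*y + x*z + y*z + 2*y*exp(x*y) - 2*y*cos(y*z) + 3*exp(-z) - 3*exp(-y)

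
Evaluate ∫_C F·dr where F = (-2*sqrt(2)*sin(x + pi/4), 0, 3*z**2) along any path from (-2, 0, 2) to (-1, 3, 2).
2*sqrt(2)*(-sin(pi/4 + 2) + sin(pi/4 + 1))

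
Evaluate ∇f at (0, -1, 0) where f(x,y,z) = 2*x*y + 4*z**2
(-2, 0, 0)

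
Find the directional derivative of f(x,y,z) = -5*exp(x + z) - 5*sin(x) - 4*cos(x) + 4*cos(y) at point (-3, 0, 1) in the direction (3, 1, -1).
-sqrt(11)*(15*exp(2)*cos(3) + 10 + 12*exp(2)*sin(3))*exp(-2)/11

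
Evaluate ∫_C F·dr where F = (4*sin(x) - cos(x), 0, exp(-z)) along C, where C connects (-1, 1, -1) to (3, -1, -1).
-sin(1) - sin(3) + 4*cos(1) - 4*cos(3)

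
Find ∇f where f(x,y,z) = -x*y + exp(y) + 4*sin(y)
(-y, -x + exp(y) + 4*cos(y), 0)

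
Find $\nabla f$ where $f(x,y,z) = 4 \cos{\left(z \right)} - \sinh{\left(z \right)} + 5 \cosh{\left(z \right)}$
(0, 0, -4*sin(z) + 5*sinh(z) - cosh(z))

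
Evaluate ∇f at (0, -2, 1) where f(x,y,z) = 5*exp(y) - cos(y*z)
(0, -sin(2) + 5*exp(-2), 2*sin(2))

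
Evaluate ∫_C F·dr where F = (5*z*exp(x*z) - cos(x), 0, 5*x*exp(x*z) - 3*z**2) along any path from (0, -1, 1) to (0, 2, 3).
-26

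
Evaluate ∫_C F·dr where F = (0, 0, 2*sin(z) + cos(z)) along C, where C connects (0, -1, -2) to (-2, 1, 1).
-2*cos(1) + 2*cos(2) + sin(1) + sin(2)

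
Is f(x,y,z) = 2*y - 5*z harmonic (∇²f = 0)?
Yes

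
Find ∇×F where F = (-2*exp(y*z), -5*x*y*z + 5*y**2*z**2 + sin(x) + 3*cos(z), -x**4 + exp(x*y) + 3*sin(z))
(5*x*y + x*exp(x*y) - 10*y**2*z + 3*sin(z), 4*x**3 - y*exp(x*y) - 2*y*exp(y*z), -5*y*z + 2*z*exp(y*z) + cos(x))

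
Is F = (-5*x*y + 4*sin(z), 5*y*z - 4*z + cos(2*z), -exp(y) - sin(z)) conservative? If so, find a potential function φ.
No, ∇×F = (-5*y - exp(y) + 2*sin(2*z) + 4, 4*cos(z), 5*x) ≠ 0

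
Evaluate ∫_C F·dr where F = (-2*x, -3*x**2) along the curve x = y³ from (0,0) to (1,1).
-10/7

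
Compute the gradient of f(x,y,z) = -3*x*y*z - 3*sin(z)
(-3*y*z, -3*x*z, -3*x*y - 3*cos(z))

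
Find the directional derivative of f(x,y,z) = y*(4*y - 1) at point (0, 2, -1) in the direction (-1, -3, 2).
-45*sqrt(14)/14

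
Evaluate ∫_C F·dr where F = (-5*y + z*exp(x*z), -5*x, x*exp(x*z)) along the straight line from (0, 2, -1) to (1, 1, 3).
-6 + exp(3)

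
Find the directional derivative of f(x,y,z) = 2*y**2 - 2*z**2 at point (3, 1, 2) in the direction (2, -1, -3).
10*sqrt(14)/7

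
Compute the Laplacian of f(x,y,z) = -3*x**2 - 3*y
-6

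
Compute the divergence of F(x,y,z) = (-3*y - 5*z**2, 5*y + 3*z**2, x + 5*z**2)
10*z + 5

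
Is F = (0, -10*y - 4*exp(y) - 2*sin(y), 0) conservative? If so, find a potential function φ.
Yes, F is conservative. φ = -5*y**2 - 4*exp(y) + 2*cos(y)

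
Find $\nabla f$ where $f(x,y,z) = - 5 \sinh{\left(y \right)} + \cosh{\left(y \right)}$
(0, sinh(y) - 5*cosh(y), 0)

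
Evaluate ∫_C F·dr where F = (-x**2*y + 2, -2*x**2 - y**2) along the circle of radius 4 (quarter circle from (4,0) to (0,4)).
-344/3 + 16*pi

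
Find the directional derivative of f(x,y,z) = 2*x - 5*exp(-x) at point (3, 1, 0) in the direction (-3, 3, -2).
3*sqrt(22)*(-2*exp(3) - 5)*exp(-3)/22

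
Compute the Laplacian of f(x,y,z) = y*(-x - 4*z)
0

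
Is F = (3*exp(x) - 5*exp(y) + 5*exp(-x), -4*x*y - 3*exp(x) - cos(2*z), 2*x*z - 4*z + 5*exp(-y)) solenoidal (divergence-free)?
No, ∇·F = -2*x + 3*exp(x) - 4 - 5*exp(-x)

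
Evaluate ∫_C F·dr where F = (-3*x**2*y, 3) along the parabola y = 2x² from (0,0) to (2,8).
-72/5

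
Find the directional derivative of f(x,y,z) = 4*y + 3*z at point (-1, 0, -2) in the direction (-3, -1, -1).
-7*sqrt(11)/11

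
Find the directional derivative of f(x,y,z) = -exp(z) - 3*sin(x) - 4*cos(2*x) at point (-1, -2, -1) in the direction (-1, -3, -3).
sqrt(19)*(3 + E*(3*cos(1) + 8*sin(2)))*exp(-1)/19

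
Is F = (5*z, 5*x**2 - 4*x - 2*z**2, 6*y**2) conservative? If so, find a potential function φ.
No, ∇×F = (12*y + 4*z, 5, 10*x - 4) ≠ 0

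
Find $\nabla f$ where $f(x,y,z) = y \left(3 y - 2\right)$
(0, 6*y - 2, 0)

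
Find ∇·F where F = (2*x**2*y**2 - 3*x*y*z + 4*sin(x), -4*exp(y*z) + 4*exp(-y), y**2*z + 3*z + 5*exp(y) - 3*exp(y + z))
4*x*y**2 + y**2 - 3*y*z - 4*z*exp(y*z) - 3*exp(y + z) + 4*cos(x) + 3 - 4*exp(-y)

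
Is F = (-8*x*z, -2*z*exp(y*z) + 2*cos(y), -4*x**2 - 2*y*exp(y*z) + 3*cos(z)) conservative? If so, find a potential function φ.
Yes, F is conservative. φ = -4*x**2*z - 2*exp(y*z) + 2*sin(y) + 3*sin(z)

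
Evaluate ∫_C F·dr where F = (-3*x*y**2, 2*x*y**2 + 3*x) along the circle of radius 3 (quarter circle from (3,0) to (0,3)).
135*pi/8 + 243/4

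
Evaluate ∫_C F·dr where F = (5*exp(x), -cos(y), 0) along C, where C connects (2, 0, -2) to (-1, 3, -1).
-5*exp(2) - sin(3) + 5*exp(-1)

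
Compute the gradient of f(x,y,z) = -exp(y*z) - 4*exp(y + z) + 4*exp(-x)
(-4*exp(-x), -z*exp(y*z) - 4*exp(y + z), -y*exp(y*z) - 4*exp(y + z))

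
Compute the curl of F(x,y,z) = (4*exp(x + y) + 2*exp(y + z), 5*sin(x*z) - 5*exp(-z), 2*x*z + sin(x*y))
(x*cos(x*y) - 5*x*cos(x*z) - 5*exp(-z), -y*cos(x*y) - 2*z + 2*exp(y + z), 5*z*cos(x*z) - 4*exp(x + y) - 2*exp(y + z))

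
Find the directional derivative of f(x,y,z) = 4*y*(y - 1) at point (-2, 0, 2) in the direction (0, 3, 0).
-4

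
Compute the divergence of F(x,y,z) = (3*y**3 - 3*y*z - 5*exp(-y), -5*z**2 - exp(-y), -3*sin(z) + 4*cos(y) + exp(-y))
-3*cos(z) + exp(-y)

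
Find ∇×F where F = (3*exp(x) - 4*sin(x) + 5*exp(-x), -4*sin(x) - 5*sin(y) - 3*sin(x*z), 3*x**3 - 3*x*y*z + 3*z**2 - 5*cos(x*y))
(x*(-3*z + 5*sin(x*y) + 3*cos(x*z)), -9*x**2 + 3*y*z - 5*y*sin(x*y), -3*z*cos(x*z) - 4*cos(x))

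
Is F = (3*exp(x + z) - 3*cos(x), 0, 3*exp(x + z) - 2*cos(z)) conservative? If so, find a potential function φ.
Yes, F is conservative. φ = 3*exp(x + z) - 3*sin(x) - 2*sin(z)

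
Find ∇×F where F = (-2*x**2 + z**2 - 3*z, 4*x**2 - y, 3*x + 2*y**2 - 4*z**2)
(4*y, 2*z - 6, 8*x)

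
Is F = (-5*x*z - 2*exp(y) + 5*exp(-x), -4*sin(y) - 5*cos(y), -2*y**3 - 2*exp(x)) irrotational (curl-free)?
No, ∇×F = (-6*y**2, -5*x + 2*exp(x), 2*exp(y))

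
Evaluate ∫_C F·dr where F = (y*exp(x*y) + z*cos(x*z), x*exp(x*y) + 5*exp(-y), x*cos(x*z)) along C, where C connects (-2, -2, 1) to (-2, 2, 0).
-2*sinh(4) + sin(2) + 10*sinh(2)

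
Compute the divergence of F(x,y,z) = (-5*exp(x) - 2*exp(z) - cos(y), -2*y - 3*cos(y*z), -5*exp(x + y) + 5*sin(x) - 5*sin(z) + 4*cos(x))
3*z*sin(y*z) - 5*exp(x) - 5*cos(z) - 2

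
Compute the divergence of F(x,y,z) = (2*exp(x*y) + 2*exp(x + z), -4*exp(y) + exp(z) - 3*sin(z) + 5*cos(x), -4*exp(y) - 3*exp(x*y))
2*y*exp(x*y) - 4*exp(y) + 2*exp(x + z)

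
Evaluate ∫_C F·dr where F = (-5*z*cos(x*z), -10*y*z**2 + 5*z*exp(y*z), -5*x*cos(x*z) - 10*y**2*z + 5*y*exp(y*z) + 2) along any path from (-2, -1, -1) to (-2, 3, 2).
-169 - 5*E + 5*sin(4) + 5*sin(2) + 5*exp(6)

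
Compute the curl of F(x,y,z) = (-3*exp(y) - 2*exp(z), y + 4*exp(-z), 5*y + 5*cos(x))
(5 + 4*exp(-z), -2*exp(z) + 5*sin(x), 3*exp(y))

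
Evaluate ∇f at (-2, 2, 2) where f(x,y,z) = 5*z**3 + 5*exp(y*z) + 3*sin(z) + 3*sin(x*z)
(6*cos(4), 10*exp(4), 3*cos(2) - 6*cos(4) + 60 + 10*exp(4))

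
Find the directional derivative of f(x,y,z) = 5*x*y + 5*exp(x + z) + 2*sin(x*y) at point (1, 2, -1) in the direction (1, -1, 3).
sqrt(11)*(2*cos(2) + 25)/11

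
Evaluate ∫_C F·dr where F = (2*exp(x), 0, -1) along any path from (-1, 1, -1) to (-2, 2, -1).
2*(1 - E)*exp(-2)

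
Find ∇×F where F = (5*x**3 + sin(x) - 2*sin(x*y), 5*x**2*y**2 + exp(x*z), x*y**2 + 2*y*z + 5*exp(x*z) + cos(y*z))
(2*x*y - x*exp(x*z) - z*sin(y*z) + 2*z, -y**2 - 5*z*exp(x*z), 10*x*y**2 + 2*x*cos(x*y) + z*exp(x*z))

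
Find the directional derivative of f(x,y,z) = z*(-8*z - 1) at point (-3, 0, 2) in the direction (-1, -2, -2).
22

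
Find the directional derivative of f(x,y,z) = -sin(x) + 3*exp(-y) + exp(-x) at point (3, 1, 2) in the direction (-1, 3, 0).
sqrt(10)*(-9*exp(2) + exp(3)*cos(3) + 1)*exp(-3)/10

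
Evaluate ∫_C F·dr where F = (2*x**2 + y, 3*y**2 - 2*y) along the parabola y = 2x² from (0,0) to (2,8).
1376/3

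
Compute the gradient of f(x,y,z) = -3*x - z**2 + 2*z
(-3, 0, 2 - 2*z)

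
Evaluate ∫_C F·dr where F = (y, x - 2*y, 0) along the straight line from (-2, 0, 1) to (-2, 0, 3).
0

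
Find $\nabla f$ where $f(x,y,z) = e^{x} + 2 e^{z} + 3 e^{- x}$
(exp(x) - 3*exp(-x), 0, 2*exp(z))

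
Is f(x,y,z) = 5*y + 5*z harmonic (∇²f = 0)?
Yes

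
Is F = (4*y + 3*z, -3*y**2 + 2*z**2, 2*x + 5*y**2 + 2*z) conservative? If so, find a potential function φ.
No, ∇×F = (10*y - 4*z, 1, -4) ≠ 0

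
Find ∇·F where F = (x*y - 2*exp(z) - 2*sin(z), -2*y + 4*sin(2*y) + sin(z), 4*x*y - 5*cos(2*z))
y + 10*sin(2*z) + 8*cos(2*y) - 2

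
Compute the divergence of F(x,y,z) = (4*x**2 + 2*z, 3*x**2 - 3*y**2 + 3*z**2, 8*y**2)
8*x - 6*y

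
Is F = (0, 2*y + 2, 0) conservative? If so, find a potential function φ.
Yes, F is conservative. φ = y*(y + 2)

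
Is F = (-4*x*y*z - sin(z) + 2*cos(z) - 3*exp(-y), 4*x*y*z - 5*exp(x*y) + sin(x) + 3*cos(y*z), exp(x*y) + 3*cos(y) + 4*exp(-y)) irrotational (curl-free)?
No, ∇×F = (-4*x*y + x*exp(x*y) + 3*y*sin(y*z) - 3*sin(y) - 4*exp(-y), -4*x*y - y*exp(x*y) - 2*sin(z) - cos(z), 4*x*z + 4*y*z - 5*y*exp(x*y) + cos(x) - 3*exp(-y))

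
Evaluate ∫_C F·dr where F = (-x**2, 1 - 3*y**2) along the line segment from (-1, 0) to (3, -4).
152/3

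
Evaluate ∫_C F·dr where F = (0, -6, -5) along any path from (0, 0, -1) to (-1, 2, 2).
-27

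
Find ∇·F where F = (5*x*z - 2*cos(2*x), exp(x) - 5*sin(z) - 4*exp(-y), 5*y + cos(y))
5*z + 4*sin(2*x) + 4*exp(-y)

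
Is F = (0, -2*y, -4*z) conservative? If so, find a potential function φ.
Yes, F is conservative. φ = -y**2 - 2*z**2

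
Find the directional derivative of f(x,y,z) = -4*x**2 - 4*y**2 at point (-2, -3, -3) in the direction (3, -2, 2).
0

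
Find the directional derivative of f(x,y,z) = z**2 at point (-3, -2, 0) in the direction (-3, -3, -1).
0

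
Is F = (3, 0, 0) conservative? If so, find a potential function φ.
Yes, F is conservative. φ = 3*x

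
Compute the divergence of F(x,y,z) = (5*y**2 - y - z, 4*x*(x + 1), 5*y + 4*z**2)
8*z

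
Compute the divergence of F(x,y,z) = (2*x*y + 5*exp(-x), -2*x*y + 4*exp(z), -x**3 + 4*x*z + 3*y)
2*x + 2*y - 5*exp(-x)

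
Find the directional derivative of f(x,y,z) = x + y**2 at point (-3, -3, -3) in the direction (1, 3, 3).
-17*sqrt(19)/19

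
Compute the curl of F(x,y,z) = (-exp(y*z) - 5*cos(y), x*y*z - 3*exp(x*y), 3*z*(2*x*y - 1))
(x*(-y + 6*z), y*(-6*z - exp(y*z)), y*z - 3*y*exp(x*y) + z*exp(y*z) - 5*sin(y))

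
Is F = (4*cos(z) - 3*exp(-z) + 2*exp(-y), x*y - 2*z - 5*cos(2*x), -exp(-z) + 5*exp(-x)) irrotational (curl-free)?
No, ∇×F = (2, -4*sin(z) + 3*exp(-z) + 5*exp(-x), y + 10*sin(2*x) + 2*exp(-y))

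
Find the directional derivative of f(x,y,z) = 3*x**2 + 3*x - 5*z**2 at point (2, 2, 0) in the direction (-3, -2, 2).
-45*sqrt(17)/17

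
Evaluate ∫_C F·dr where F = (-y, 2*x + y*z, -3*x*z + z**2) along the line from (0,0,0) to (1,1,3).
3/2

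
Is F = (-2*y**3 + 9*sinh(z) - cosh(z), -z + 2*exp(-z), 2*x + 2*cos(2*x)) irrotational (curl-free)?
No, ∇×F = (1 + 2*exp(-z), 4*sin(2*x) - sinh(z) + 9*cosh(z) - 2, 6*y**2)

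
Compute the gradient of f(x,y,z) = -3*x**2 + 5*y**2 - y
(-6*x, 10*y - 1, 0)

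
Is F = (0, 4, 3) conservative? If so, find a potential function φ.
Yes, F is conservative. φ = 4*y + 3*z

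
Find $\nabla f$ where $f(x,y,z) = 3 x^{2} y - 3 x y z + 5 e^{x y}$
(y*(6*x - 3*z + 5*exp(x*y)), x*(3*x - 3*z + 5*exp(x*y)), -3*x*y)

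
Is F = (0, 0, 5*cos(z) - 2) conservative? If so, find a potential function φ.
Yes, F is conservative. φ = -2*z + 5*sin(z)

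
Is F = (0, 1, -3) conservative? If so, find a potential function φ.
Yes, F is conservative. φ = y - 3*z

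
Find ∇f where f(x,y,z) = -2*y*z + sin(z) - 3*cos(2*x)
(6*sin(2*x), -2*z, -2*y + cos(z))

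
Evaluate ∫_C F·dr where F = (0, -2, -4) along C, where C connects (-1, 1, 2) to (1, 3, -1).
8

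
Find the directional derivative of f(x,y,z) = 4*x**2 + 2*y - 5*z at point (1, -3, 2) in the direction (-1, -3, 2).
-12*sqrt(14)/7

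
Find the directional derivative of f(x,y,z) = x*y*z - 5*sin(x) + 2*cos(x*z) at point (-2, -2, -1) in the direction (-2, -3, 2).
2*sqrt(17)*(5*cos(2) - 1 + 2*sin(2))/17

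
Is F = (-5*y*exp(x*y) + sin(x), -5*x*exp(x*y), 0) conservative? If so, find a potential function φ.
Yes, F is conservative. φ = -5*exp(x*y) - cos(x)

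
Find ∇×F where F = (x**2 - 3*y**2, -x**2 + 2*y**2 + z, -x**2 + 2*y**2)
(4*y - 1, 2*x, -2*x + 6*y)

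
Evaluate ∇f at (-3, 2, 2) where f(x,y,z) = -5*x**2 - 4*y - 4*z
(30, -4, -4)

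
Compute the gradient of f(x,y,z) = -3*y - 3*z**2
(0, -3, -6*z)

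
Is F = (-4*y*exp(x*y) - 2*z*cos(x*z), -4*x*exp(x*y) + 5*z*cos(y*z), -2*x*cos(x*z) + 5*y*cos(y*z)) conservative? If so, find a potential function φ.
Yes, F is conservative. φ = -4*exp(x*y) - 2*sin(x*z) + 5*sin(y*z)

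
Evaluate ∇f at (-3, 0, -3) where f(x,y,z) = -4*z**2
(0, 0, 24)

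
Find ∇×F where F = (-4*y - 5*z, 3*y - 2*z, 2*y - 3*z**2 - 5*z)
(4, -5, 4)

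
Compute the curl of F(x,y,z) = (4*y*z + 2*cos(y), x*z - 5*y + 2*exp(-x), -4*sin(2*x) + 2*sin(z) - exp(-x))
(-x, 4*y + 8*cos(2*x) - exp(-x), -3*z + 2*sin(y) - 2*exp(-x))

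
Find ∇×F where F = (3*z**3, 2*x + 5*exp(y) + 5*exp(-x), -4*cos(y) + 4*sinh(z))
(4*sin(y), 9*z**2, 2 - 5*exp(-x))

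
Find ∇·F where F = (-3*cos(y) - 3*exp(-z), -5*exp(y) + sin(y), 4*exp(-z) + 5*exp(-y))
-5*exp(y) + cos(y) - 4*exp(-z)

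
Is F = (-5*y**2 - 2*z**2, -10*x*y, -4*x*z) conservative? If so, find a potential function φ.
Yes, F is conservative. φ = x*(-5*y**2 - 2*z**2)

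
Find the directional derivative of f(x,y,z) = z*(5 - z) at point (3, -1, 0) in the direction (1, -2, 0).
0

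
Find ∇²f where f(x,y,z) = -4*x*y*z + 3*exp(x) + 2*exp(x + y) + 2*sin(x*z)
-2*x**2*sin(x*z) - 2*z**2*sin(x*z) + 3*exp(x) + 4*exp(x + y)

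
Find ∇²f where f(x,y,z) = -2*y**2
-4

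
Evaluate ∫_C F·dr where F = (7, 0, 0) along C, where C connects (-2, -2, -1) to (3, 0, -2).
35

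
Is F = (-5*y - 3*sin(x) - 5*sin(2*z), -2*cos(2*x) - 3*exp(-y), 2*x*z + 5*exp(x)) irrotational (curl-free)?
No, ∇×F = (0, -2*z - 5*exp(x) - 10*cos(2*z), 4*sin(2*x) + 5)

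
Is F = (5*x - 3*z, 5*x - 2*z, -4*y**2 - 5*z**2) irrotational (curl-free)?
No, ∇×F = (2 - 8*y, -3, 5)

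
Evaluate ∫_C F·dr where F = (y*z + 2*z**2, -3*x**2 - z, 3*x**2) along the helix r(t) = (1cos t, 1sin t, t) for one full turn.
pi*(3 + 7*pi)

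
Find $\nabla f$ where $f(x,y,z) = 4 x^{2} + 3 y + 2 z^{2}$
(8*x, 3, 4*z)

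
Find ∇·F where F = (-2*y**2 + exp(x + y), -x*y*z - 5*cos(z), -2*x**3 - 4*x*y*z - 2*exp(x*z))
-4*x*y - x*z - 2*x*exp(x*z) + exp(x + y)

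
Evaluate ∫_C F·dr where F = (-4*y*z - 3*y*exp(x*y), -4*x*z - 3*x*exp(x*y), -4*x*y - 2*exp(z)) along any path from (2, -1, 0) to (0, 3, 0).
-3 + 3*exp(-2)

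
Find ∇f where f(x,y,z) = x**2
(2*x, 0, 0)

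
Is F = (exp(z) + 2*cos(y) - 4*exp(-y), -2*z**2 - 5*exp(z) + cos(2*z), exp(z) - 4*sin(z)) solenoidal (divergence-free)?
No, ∇·F = exp(z) - 4*cos(z)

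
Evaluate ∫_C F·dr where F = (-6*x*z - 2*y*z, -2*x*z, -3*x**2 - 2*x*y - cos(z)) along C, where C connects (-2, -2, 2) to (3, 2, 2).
-38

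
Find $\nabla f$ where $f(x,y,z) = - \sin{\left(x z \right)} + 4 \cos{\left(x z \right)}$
(-z*(4*sin(x*z) + cos(x*z)), 0, -x*(4*sin(x*z) + cos(x*z)))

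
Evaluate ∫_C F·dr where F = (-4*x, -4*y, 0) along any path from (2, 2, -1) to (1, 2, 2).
6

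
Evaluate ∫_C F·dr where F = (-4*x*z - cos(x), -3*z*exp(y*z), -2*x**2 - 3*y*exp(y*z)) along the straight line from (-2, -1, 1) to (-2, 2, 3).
-3*exp(6) - 16 + 3*exp(-1)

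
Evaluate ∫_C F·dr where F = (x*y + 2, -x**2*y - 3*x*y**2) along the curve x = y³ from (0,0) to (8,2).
48/7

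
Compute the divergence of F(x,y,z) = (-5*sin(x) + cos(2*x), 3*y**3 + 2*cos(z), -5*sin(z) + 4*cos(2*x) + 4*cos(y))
9*y**2 - 2*sin(2*x) - 5*cos(x) - 5*cos(z)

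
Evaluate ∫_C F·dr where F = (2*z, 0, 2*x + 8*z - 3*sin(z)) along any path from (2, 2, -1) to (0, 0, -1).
4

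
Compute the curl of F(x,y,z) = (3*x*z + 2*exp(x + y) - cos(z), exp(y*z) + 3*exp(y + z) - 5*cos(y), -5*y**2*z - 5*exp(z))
(-10*y*z - y*exp(y*z) - 3*exp(y + z), 3*x + sin(z), -2*exp(x + y))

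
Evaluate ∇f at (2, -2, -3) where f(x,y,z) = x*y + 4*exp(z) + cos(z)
(-2, 2, sin(3) + 4*exp(-3))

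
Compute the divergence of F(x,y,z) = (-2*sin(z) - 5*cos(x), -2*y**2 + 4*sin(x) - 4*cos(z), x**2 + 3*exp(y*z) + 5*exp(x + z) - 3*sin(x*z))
-3*x*cos(x*z) + 3*y*exp(y*z) - 4*y + 5*exp(x + z) + 5*sin(x)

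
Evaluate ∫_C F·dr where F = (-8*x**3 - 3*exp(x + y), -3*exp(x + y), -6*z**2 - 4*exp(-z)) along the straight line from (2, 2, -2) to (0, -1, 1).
-4*exp(2) + exp(-1) + 14 + 3*exp(4)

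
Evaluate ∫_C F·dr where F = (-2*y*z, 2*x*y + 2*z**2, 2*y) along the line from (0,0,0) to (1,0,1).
0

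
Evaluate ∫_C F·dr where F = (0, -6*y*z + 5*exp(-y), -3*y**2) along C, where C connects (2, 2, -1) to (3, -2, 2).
-10*sinh(2) - 36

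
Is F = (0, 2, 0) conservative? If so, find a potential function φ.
Yes, F is conservative. φ = 2*y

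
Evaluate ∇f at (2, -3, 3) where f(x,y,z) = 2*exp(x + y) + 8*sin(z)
(2*exp(-1), 2*exp(-1), 8*cos(3))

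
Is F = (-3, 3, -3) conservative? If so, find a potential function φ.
Yes, F is conservative. φ = -3*x + 3*y - 3*z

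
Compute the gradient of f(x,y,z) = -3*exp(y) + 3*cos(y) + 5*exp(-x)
(-5*exp(-x), -3*exp(y) - 3*sin(y), 0)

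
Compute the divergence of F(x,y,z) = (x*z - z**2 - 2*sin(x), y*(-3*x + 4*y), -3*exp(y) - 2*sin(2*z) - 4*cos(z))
-3*x + 8*y + z + 4*sin(z) - 2*cos(x) - 4*cos(2*z)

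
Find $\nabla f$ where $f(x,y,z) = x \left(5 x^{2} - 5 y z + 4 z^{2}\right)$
(15*x**2 - 5*y*z + 4*z**2, -5*x*z, x*(-5*y + 8*z))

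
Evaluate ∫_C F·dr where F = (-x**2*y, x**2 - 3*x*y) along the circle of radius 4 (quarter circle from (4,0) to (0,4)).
-64/3 + 16*pi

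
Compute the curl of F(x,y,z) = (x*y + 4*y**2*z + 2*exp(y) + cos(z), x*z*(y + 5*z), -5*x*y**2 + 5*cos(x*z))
(x*(-11*y - 10*z), 9*y**2 + 5*z*sin(x*z) - sin(z), -x - 7*y*z + 5*z**2 - 2*exp(y))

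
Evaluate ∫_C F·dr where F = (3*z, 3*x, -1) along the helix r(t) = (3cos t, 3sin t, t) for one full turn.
43*pi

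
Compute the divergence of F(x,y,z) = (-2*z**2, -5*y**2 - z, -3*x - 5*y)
-10*y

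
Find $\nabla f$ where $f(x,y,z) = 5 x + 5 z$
(5, 0, 5)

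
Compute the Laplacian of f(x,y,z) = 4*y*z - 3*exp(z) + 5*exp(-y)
-3*exp(z) + 5*exp(-y)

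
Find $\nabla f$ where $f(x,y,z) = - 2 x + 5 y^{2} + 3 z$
(-2, 10*y, 3)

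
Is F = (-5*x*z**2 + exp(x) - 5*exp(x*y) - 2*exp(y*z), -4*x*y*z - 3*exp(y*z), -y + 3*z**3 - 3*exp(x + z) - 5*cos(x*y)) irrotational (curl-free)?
No, ∇×F = (4*x*y + 5*x*sin(x*y) + 3*y*exp(y*z) - 1, -10*x*z - 2*y*exp(y*z) - 5*y*sin(x*y) + 3*exp(x + z), 5*x*exp(x*y) - 4*y*z + 2*z*exp(y*z))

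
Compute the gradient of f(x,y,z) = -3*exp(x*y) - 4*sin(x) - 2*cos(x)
(-3*y*exp(x*y) + 2*sin(x) - 4*cos(x), -3*x*exp(x*y), 0)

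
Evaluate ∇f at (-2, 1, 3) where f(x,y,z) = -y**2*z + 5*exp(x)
(5*exp(-2), -6, -1)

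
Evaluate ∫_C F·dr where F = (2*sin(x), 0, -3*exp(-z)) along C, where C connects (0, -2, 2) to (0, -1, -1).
-(3 - 3*exp(3))*exp(-2)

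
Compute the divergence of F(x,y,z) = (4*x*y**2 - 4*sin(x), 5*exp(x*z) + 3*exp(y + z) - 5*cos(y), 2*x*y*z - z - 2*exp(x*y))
2*x*y + 4*y**2 + 3*exp(y + z) + 5*sin(y) - 4*cos(x) - 1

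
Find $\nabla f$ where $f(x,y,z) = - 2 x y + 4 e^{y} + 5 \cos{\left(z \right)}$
(-2*y, -2*x + 4*exp(y), -5*sin(z))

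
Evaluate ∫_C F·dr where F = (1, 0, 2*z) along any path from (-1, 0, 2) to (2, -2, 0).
-1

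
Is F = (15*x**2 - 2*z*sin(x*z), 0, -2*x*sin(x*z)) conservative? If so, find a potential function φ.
Yes, F is conservative. φ = 5*x**3 + 2*cos(x*z)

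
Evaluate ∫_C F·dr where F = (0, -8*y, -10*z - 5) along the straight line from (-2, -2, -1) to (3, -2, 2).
-30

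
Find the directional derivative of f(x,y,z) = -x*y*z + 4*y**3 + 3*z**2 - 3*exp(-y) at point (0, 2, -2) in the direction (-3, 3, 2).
9*sqrt(22)*(1 + 12*exp(2))*exp(-2)/22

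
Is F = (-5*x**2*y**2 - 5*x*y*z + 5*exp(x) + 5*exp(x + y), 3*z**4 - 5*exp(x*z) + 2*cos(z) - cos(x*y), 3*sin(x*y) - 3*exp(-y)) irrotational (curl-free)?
No, ∇×F = (5*x*exp(x*z) + 3*x*cos(x*y) - 12*z**3 + 2*sin(z) + 3*exp(-y), -y*(5*x + 3*cos(x*y)), 10*x**2*y + 5*x*z + y*sin(x*y) - 5*z*exp(x*z) - 5*exp(x + y))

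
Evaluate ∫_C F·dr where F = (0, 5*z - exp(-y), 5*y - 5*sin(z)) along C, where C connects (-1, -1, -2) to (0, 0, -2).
-9 - E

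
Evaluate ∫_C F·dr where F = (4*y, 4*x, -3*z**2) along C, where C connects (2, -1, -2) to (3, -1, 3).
-39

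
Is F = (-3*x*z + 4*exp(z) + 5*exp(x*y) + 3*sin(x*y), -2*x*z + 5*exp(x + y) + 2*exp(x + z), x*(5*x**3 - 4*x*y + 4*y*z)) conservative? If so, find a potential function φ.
No, ∇×F = (-4*x*(x - z) + 2*x - 2*exp(x + z), -20*x**3 + 8*x*y - 3*x - 4*y*z + 4*exp(z), -5*x*exp(x*y) - 3*x*cos(x*y) - 2*z + 5*exp(x + y) + 2*exp(x + z)) ≠ 0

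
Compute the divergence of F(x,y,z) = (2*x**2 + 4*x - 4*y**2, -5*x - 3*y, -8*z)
4*x - 7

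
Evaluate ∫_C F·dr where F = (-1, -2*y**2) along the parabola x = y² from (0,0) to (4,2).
-28/3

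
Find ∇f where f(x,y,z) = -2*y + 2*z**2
(0, -2, 4*z)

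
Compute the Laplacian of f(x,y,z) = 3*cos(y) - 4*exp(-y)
-3*cos(y) - 4*exp(-y)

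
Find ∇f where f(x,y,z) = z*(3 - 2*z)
(0, 0, 3 - 4*z)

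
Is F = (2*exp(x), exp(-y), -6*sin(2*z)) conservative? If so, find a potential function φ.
Yes, F is conservative. φ = 2*exp(x) + 3*cos(2*z) - exp(-y)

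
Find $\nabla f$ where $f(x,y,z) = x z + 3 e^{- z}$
(z, 0, x - 3*exp(-z))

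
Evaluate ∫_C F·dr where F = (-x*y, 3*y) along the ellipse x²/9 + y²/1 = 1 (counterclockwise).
0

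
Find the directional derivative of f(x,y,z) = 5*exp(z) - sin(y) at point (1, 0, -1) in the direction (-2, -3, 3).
3*sqrt(22)*(E + 5)*exp(-1)/22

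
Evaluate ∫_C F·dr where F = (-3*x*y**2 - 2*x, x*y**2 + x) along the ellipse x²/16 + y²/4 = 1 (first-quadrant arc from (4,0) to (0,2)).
4*pi + 64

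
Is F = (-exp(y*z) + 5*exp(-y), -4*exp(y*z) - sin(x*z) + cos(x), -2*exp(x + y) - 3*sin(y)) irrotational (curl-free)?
No, ∇×F = (x*cos(x*z) + 4*y*exp(y*z) - 2*exp(x + y) - 3*cos(y), -y*exp(y*z) + 2*exp(x + y), z*exp(y*z) - z*cos(x*z) - sin(x) + 5*exp(-y))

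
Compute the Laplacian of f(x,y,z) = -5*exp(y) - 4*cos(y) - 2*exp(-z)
-5*exp(y) + 4*cos(y) - 2*exp(-z)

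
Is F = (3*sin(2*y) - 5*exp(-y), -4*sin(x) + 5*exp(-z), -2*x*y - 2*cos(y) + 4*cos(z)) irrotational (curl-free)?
No, ∇×F = (-2*x + 2*sin(y) + 5*exp(-z), 2*y, -4*cos(x) - 6*cos(2*y) - 5*exp(-y))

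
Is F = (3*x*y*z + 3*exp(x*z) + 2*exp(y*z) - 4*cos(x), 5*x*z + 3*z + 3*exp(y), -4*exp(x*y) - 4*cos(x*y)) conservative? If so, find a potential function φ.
No, ∇×F = (-4*x*exp(x*y) + 4*x*sin(x*y) - 5*x - 3, 3*x*y + 3*x*exp(x*z) + 4*y*exp(x*y) + 2*y*exp(y*z) - 4*y*sin(x*y), z*(-3*x - 2*exp(y*z) + 5)) ≠ 0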